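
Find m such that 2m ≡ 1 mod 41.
Since 41 is prime, by Fermat 2^(-1) ≡ 2^{39} ≡ 21 mod 41. Verify: 2 × 21 = 42 ≡ 1 mod 41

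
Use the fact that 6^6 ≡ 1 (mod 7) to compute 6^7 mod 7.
By Fermat: 6^{6} ≡ 1 (mod 7). So 6^{7} = 6^{6} · 6^{1} ≡ 6^{1} ≡ 6 (mod 7)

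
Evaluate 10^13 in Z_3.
Using Fermat: 10^{2} ≡ 1 mod 3. 13 ≡ 1 mod 2. So 10^{13} ≡ 10^{1} ≡ 1 mod 3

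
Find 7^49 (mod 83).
By repeated squaring (mod 83): 7^{1}≡7, 7^{2}≡49, 7^{4}≡77, 7^{8}≡36, 7^{16}≡51, 7^{32}≡28. Then 7^{49} = 7^{32+16+1} ≡ 28 × 51 × 7 ≡ 36 (mod 83)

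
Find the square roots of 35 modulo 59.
The square roots of 35 mod 59 are 25 and 34. Verify: 25² = 625 ≡ 35 mod 59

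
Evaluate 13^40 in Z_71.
By repeated squaring mod 71: 13^{1}≡13, 13^{2}≡27, 13^{4}≡19, 13^{8}≡6, 13^{16}≡36, 13^{32}≡18. Then 13^{40} = 13^{32+8} ≡ 18 × 6 ≡ 37 mod 71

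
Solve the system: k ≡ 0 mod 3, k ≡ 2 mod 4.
M = 3 × 4 = 12. M₁ = 4, y₁ ≡ 1 mod 3. M₂ = 3, y₂ ≡ 3 mod 4. k = 0×4×1 + 2×3×3 ≡ 6 mod 12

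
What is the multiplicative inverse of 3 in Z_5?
Since 5 is prime, by Fermat 3^(-1) ≡ 3^{3} ≡ 2 mod 5. Verify: 3 × 2 = 6 ≡ 1 mod 5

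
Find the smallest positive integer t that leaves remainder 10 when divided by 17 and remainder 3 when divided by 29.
M = 17 × 29 = 493. M₁ = 29, y₁ ≡ 10 mod 17. M₂ = 17, y₂ ≡ 12 mod 29. t = 10×29×10 + 3×17×12 ≡ 61 mod 493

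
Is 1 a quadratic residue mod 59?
By Euler's criterion: 1^{29} ≡ 1 (mod 59). Since this equals 1, 1 is a QR.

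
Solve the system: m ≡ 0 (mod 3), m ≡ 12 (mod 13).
M = 3 × 13 = 39. M₁ = 13, y₁ ≡ 1 (mod 3). M₂ = 3, y₂ ≡ 9 (mod 13). m = 0×13×1 + 12×3×9 ≡ 12 (mod 39)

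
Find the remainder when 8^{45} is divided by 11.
By Fermat: 8^{10} ≡ 1 (mod 11). 45 = 4×10 + 5. So 8^{45} ≡ 8^{5} ≡ 10 (mod 11)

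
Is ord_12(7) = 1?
Powers of 7 mod 12: 7^1≡7, 7^2≡1. 7^1≡7≢1, so ord ≠ 1. No, the actual order is 2.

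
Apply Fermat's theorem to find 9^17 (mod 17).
By Fermat: 9^{16} ≡ 1 (mod 17). So 9^{17} = 9^{16} · 9^{1} ≡ 9^{1} ≡ 9 (mod 17)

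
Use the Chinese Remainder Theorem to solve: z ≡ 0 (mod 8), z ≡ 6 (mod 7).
M = 8 × 7 = 56. M₁ = 7, y₁ ≡ 7 (mod 8). M₂ = 8, y₂ ≡ 1 (mod 7). z = 0×7×7 + 6×8×1 ≡ 48 (mod 56)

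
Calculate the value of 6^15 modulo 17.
By repeated squaring (mod 17): 6^{1}≡6, 6^{2}≡2, 6^{4}≡4, 6^{8}≡16. Then 6^{15} = 6^{8+4+2+1} ≡ 16 × 4 × 2 × 6 ≡ 3 (mod 17)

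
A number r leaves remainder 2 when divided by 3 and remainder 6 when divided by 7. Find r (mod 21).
M = 3 × 7 = 21. M₁ = 7, y₁ ≡ 1 (mod 3). M₂ = 3, y₂ ≡ 5 (mod 7). r = 2×7×1 + 6×3×5 ≡ 20 (mod 21)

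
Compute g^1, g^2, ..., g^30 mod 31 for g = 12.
12^1, 12^2, ..., 12^{30} mod 31: [12, 20, 23, 28, 26, 2, 24, 9, 15, 25, 21, 4, 17, 18, 30, 19, 11, 8, 3, 5, 29, 7, 22, 16, 6, 10, 27, 14, 13, 1]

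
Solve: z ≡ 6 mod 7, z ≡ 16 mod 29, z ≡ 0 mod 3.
M = 7 × 29 × 3 = 609. M₁ = 87, y₁ ≡ 5 mod 7. M₂ = 21, y₂ ≡ 18 mod 29. M₃ = 203, y₃ ≡ 2 mod 3. z = 6×87×5 + 16×21×18 + 0×203×2 ≡ 132 mod 609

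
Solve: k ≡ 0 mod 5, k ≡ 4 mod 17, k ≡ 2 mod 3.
M = 5 × 17 × 3 = 255. M₁ = 51, y₁ ≡ 1 mod 5. M₂ = 15, y₂ ≡ 8 mod 17. M₃ = 85, y₃ ≡ 1 mod 3. k = 0×51×1 + 4×15×8 + 2×85×1 ≡ 140 mod 255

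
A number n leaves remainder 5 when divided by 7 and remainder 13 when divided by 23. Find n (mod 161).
M = 7 × 23 = 161. M₁ = 23, y₁ ≡ 4 (mod 7). M₂ = 7, y₂ ≡ 10 (mod 23). n = 5×23×4 + 13×7×10 ≡ 82 (mod 161)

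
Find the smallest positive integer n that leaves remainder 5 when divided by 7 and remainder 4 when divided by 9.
M = 7 × 9 = 63. M₁ = 9, y₁ ≡ 4 (mod 7). M₂ = 7, y₂ ≡ 4 (mod 9). n = 5×9×4 + 4×7×4 ≡ 40 (mod 63)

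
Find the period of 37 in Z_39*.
Powers of 37 mod 39: 37^1≡37, 37^2≡4, 37^3≡31, 37^4≡16, 37^5≡7, 37^6≡25, 37^7≡28, 37^8≡22, 37^9≡34, 37^10≡10, 37^11≡19, 37^12≡1. Order = 12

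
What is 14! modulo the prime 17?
(16)! = (14)! × (15) × (16) ≡ -1 mod 17. So (14)! ≡ -1 × [(16)(15)]^(-1) ≡ 8 mod 17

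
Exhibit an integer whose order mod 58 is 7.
7 has order 7 mod 58 since 7^{7} ≡ 1 (mod 58) and no smaller power works.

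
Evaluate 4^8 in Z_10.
By repeated squaring (mod 10): 4^{1}≡4, 4^{2}≡6, 4^{4}≡6, 4^{8}≡6. So 4^{8} ≡ 6 (mod 10)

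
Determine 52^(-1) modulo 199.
Since 199 is prime, by Fermat 52^(-1) ≡ 52^{197} ≡ 111 mod 199. Verify: 52 × 111 = 5772 ≡ 1 mod 199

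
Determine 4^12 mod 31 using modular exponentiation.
By repeated squaring mod 31: 4^{1}≡4, 4^{2}≡16, 4^{4}≡8, 4^{8}≡2. Then 4^{12} = 4^{8+4} ≡ 2 × 8 ≡ 16 mod 31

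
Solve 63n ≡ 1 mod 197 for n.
Since 197 is prime, by Fermat 63^(-1) ≡ 63^{195} ≡ 172 mod 197. Verify: 63 × 172 = 10836 ≡ 1 mod 197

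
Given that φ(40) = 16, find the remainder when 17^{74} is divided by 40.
By Euler: 17^{16} ≡ 1 mod 40 since gcd(17, 40) = 1. 74 = 4×16 + 10. So 17^{74} ≡ 17^{10} ≡ 9 mod 40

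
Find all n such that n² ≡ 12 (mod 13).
The square roots of 12 mod 13 are 8 and 5. Verify: 8² = 64 ≡ 12 (mod 13)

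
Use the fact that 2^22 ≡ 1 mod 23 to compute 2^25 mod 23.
By Fermat: 2^{22} ≡ 1 mod 23. So 2^{25} = 2^{22} · 2^{3} ≡ 2^{3} ≡ 8 mod 23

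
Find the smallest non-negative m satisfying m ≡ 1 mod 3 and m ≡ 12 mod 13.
M = 3 × 13 = 39. M₁ = 13, y₁ ≡ 1 mod 3. M₂ = 3, y₂ ≡ 9 mod 13. m = 1×13×1 + 12×3×9 ≡ 25 mod 39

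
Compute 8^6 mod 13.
By repeated squaring (mod 13): 8^{1}≡8, 8^{2}≡12, 8^{4}≡1. Then 8^{6} = 8^{4+2} ≡ 1 × 12 ≡ 12 (mod 13)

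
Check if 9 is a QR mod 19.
By Euler's criterion: 9^{9} ≡ 1 mod 19. Since this equals 1, 9 is a QR.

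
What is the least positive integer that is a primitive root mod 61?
g = 2. Powers: [2, 4, 8, 16, 32, 3, 6, 12, 24, 48, ...] generates all 60 non-zero residues.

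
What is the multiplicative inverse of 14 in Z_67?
Since 67 is prime, by Fermat 14^(-1) ≡ 14^{65} ≡ 24 mod 67. Verify: 14 × 24 = 336 ≡ 1 mod 67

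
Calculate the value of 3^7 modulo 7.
Using Fermat: 3^{6} ≡ 1 mod 7. 7 ≡ 1 mod 6. So 3^{7} ≡ 3^{1} ≡ 3 mod 7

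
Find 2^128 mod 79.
Using Fermat: 2^{78} ≡ 1 mod 79. 128 ≡ 50 mod 78. So 2^{128} ≡ 2^{50} ≡ 73 mod 79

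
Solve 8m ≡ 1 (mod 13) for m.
Since 13 is prime, by Fermat 8^(-1) ≡ 8^{11} ≡ 5 (mod 13). Verify: 8 × 5 = 40 ≡ 1 (mod 13)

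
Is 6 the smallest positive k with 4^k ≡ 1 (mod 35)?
Powers of 4 mod 35: 4^1≡4, 4^2≡16, 4^3≡29, 4^4≡11, 4^5≡9, 4^6≡1. First k with 4^k≡1 is k=6. Yes, ord_35(4) = 6.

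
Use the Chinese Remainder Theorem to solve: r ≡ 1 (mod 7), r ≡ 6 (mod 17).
M = 7 × 17 = 119. M₁ = 17, y₁ ≡ 5 (mod 7). M₂ = 7, y₂ ≡ 5 (mod 17). r = 1×17×5 + 6×7×5 ≡ 57 (mod 119)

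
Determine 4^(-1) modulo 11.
Since 11 is prime, by Fermat 4^(-1) ≡ 4^{9} ≡ 3 (mod 11). Verify: 4 × 3 = 12 ≡ 1 (mod 11)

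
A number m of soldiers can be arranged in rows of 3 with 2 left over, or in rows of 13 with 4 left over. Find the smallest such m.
M = 3 × 13 = 39. M₁ = 13, y₁ ≡ 1 mod 3. M₂ = 3, y₂ ≡ 9 mod 13. m = 2×13×1 + 4×3×9 ≡ 17 mod 39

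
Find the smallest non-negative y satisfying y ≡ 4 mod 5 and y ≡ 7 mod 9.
M = 5 × 9 = 45. M₁ = 9, y₁ ≡ 4 mod 5. M₂ = 5, y₂ ≡ 2 mod 9. y = 4×9×4 + 7×5×2 ≡ 34 mod 45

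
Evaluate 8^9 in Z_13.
By repeated squaring (mod 13): 8^{1}≡8, 8^{2}≡12, 8^{4}≡1, 8^{8}≡1. Then 8^{9} = 8^{8+1} ≡ 1 × 8 ≡ 8 (mod 13)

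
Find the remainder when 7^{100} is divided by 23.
By Fermat: 7^{22} ≡ 1 (mod 23). 100 = 4×22 + 12. So 7^{100} ≡ 7^{12} ≡ 16 (mod 23)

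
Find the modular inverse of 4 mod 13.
Since 13 is prime, by Fermat 4^(-1) ≡ 4^{11} ≡ 10 (mod 13). Verify: 4 × 10 = 40 ≡ 1 (mod 13)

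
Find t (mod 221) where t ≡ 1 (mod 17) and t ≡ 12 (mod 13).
M = 17 × 13 = 221. M₁ = 13, y₁ ≡ 4 (mod 17). M₂ = 17, y₂ ≡ 10 (mod 13). t = 1×13×4 + 12×17×10 ≡ 103 (mod 221)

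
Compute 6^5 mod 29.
By repeated squaring (mod 29): 6^{1}≡6, 6^{2}≡7, 6^{4}≡20. Then 6^{5} = 6^{4+1} ≡ 20 × 6 ≡ 4 (mod 29)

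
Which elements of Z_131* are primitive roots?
There are φ(130) = 48 primitive roots mod 131: {2, 6, 8, 10, 14, 17, 22, 23, 26, 29, 30, 31, 37, 40, 50, 54, 56, 57, 66, 67, 72, 76, 82, 83, 85, 87, 88, 90, 93, 95, 96, 97, 98, 103, 104, 106, 110, 111, 115, 116, 118, 119, 120, 122, 124, 126, 127, 128}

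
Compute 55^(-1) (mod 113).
Since 113 is prime, by Fermat 55^(-1) ≡ 55^{111} ≡ 37 (mod 113). Verify: 55 × 37 = 2035 ≡ 1 (mod 113)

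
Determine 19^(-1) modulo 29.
Since 29 is prime, by Fermat 19^(-1) ≡ 19^{27} ≡ 26 mod 29. Verify: 19 × 26 = 494 ≡ 1 mod 29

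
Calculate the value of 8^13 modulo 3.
Using Fermat: 8^{2} ≡ 1 mod 3. 13 ≡ 1 mod 2. So 8^{13} ≡ 8^{1} ≡ 2 mod 3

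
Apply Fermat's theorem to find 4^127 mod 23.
By Fermat: 4^{22} ≡ 1 mod 23. 127 = 5×22 + 17. So 4^{127} ≡ 4^{17} ≡ 2 mod 23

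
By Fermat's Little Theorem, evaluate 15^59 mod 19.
By Fermat: 15^{18} ≡ 1 (mod 19). 59 = 3×18 + 5. So 15^{59} ≡ 15^{5} ≡ 2 (mod 19)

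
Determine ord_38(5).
Powers of 5 mod 38: 5^1≡5, 5^2≡25, 5^3≡11, 5^4≡17, 5^5≡9, 5^6≡7, 5^7≡35, 5^8≡23, 5^9≡1. ord_38(5) = 9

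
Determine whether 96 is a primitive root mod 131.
ord_131(96) divides 130. For each prime q|130: 96^{65}≡130, 96^{26}≡58, 96^{10}≡60, none ≡ 1. So 96 has order 130 and is a primitive root mod 131.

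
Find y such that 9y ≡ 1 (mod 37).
Since 37 is prime, by Fermat 9^(-1) ≡ 9^{35} ≡ 33 (mod 37). Verify: 9 × 33 = 297 ≡ 1 (mod 37)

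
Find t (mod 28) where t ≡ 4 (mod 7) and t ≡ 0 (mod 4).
M = 7 × 4 = 28. M₁ = 4, y₁ ≡ 2 (mod 7). M₂ = 7, y₂ ≡ 3 (mod 4). t = 4×4×2 + 0×7×3 ≡ 4 (mod 28)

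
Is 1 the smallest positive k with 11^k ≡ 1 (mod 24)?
Powers of 11 mod 24: 11^1≡11, 11^2≡1. 11^1≡11≢1, so ord ≠ 1. No, the actual order is 2.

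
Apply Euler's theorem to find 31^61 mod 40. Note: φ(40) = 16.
By Euler: 31^{16} ≡ 1 mod 40 since gcd(31, 40) = 1. 61 = 3×16 + 13. So 31^{61} ≡ 31^{13} ≡ 31 mod 40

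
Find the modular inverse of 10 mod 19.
Since 19 is prime, by Fermat 10^(-1) ≡ 10^{17} ≡ 2 mod 19. Verify: 10 × 2 = 20 ≡ 1 mod 19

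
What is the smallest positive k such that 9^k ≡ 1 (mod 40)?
Powers of 9 mod 40: 9^1≡9, 9^2≡1. Order = 2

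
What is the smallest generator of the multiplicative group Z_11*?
g = 2. For each prime q|10: 2^{5}≡10, 2^{2}≡4, none ≡ 1, so ord_11(2) = 10 and 2 is a primitive root.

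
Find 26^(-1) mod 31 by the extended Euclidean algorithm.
Extended GCD: 26(6) + 31(-5) = 1. So 26^(-1) ≡ 6 mod 31. Verify: 26 × 6 = 156 ≡ 1 mod 31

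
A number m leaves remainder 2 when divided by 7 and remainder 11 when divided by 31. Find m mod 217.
M = 7 × 31 = 217. M₁ = 31, y₁ ≡ 5 mod 7. M₂ = 7, y₂ ≡ 9 mod 31. m = 2×31×5 + 11×7×9 ≡ 135 mod 217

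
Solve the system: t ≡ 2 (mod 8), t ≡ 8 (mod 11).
M = 8 × 11 = 88. M₁ = 11, y₁ ≡ 3 (mod 8). M₂ = 8, y₂ ≡ 7 (mod 11). t = 2×11×3 + 8×8×7 ≡ 74 (mod 88)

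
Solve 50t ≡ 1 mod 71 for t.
Since 71 is prime, by Fermat 50^(-1) ≡ 50^{69} ≡ 27 mod 71. Verify: 50 × 27 = 1350 ≡ 1 mod 71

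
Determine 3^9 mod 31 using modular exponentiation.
By repeated squaring (mod 31): 3^{1}≡3, 3^{2}≡9, 3^{4}≡19, 3^{8}≡20. Then 3^{9} = 3^{8+1} ≡ 20 × 3 ≡ 29 (mod 31)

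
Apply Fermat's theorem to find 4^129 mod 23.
By Fermat: 4^{22} ≡ 1 mod 23. 129 = 5×22 + 19. So 4^{129} ≡ 4^{19} ≡ 9 mod 23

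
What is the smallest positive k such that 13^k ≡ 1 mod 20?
Powers of 13 mod 20: 13^1≡13, 13^2≡9, 13^3≡17, 13^4≡1. Order = 4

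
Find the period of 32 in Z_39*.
Powers of 32 mod 39: 32^1≡32, 32^2≡10, 32^3≡8, 32^4≡22, 32^5≡2, 32^6≡25, 32^7≡20, 32^8≡16, 32^9≡5, 32^10≡4, 32^11≡11, 32^12≡1. So the order of 32 is 12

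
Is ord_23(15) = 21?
Powers of 15 mod 23: 15^1≡15, 15^2≡18, 15^3≡17, 15^4≡2, 15^5≡7, 15^6≡13, 15^7≡11, 15^8≡4, 15^9≡14, 15^10≡3, 15^11≡22, 15^12≡8, 15^13≡5, 15^14≡6, 15^15≡21, 15^16≡16, 15^17≡10, 15^18≡12, 15^19≡19, 15^20≡9, 15^21≡20, 15^22≡1. 15^21≡20≢1, so ord ≠ 21. No, the actual order is 22.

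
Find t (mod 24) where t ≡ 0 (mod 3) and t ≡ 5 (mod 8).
M = 3 × 8 = 24. M₁ = 8, y₁ ≡ 2 (mod 3). M₂ = 3, y₂ ≡ 3 (mod 8). t = 0×8×2 + 5×3×3 ≡ 21 (mod 24)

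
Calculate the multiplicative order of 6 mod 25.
Powers of 6 mod 25: 6^1≡6, 6^2≡11, 6^3≡16, 6^4≡21, 6^5≡1. ord_25(6) = 5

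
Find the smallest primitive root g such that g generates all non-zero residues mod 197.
g = 2. Powers: [2, 4, 8, 16, 32, 64, 128, 59, 118, 39, ...] generates all 196 non-zero residues.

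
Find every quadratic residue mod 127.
Quadratic residues modulo 127: {1, 2, 4, 8, 9, 11, 13, 15, 16, 17, 18, 19, 21, 22, 25, 26, 30, 31, 32, 34, 35, 36, 37, 38, 41, 42, 44, 47, 49, 50, 52, 60, 61, 62, 64, 68, 69, 70, 71, 72, 73, 74, 76, 79, 81, 82, 84, 87, 88, 94, 98, 99, 100, 103, 104, 107, 113, 115, 117, 120, 121, 122, 124}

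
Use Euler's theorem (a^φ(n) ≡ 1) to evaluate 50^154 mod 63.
By Euler: 50^{36} ≡ 1 mod 63 since gcd(50, 63) = 1. 154 = 4×36 + 10. So 50^{154} ≡ 50^{10} ≡ 22 mod 63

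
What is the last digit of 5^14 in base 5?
By repeated squaring mod 5: 5^{1}≡0, 5^{2}≡0, 5^{4}≡0, 5^{8}≡0. Then 5^{14} = 5^{8+4+2} ≡ 0 × 0 × 0 ≡ 0 mod 5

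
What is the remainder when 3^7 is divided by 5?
Using Fermat: 3^{4} ≡ 1 (mod 5). 7 ≡ 3 (mod 4). So 3^{7} ≡ 3^{3} ≡ 2 (mod 5)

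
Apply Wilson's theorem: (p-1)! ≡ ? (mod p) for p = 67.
By Wilson's theorem, (66)! ≡ -1 ≡ 66 mod 67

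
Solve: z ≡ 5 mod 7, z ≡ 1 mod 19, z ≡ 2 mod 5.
M = 7 × 19 × 5 = 665. M₁ = 95, y₁ ≡ 2 mod 7. M₂ = 35, y₂ ≡ 6 mod 19. M₃ = 133, y₃ ≡ 2 mod 5. z = 5×95×2 + 1×35×6 + 2×133×2 ≡ 362 mod 665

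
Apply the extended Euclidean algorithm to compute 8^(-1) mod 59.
Extended GCD: 8(-22) + 59(3) = 1. So 8^(-1) ≡ -22 ≡ 37 mod 59. Verify: 8 × 37 = 296 ≡ 1 mod 59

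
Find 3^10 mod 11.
Using Fermat: 3^{10} ≡ 1 mod 11. 10 ≡ 0 mod 10. So 3^{10} ≡ 3^{0} ≡ 1 mod 11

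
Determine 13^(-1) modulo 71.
Since 71 is prime, by Fermat 13^(-1) ≡ 13^{69} ≡ 11 (mod 71). Verify: 13 × 11 = 143 ≡ 1 (mod 71)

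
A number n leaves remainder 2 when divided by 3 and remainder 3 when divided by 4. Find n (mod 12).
M = 3 × 4 = 12. M₁ = 4, y₁ ≡ 1 (mod 3). M₂ = 3, y₂ ≡ 3 (mod 4). n = 2×4×1 + 3×3×3 ≡ 11 (mod 12)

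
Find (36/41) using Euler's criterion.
(36/41) = 36^{20} mod 41 = 1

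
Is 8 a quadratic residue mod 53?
By Euler's criterion: 8^{26} ≡ 52 mod 53. Since this equals -1 (≡ 52), 8 is not a QR.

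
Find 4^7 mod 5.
Using Fermat: 4^{4} ≡ 1 mod 5. 7 ≡ 3 mod 4. So 4^{7} ≡ 4^{3} ≡ 4 mod 5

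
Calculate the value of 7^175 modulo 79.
Using Fermat: 7^{78} ≡ 1 (mod 79). 175 ≡ 19 (mod 78). So 7^{175} ≡ 7^{19} ≡ 60 (mod 79)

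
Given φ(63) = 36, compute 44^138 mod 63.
By Euler: 44^{36} ≡ 1 (mod 63) since gcd(44, 63) = 1. 138 = 3×36 + 30. So 44^{138} ≡ 44^{30} ≡ 1 (mod 63)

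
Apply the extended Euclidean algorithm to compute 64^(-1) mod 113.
Extended GCD: 64(-30) + 113(17) = 1. So 64^(-1) ≡ -30 ≡ 83 mod 113. Verify: 64 × 83 = 5312 ≡ 1 mod 113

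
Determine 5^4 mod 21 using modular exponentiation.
5^{4} = 625 ≡ 16 (mod 21)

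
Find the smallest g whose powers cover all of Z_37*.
g = 2. Powers: [2, 4, 8, 16, 32, 27, 17, 34, 31, 25, ...] generates all 36 non-zero residues.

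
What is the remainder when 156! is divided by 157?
By Wilson's theorem, (156)! ≡ -1 ≡ 156 (mod 157)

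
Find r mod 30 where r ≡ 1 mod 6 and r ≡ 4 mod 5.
M = 6 × 5 = 30. M₁ = 5, y₁ ≡ 5 mod 6. M₂ = 6, y₂ ≡ 1 mod 5. r = 1×5×5 + 4×6×1 ≡ 19 mod 30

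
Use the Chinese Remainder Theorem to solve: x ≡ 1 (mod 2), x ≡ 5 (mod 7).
M = 2 × 7 = 14. M₁ = 7, y₁ ≡ 1 (mod 2). M₂ = 2, y₂ ≡ 4 (mod 7). x = 1×7×1 + 5×2×4 ≡ 5 (mod 14)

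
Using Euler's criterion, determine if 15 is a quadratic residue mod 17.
By Euler's criterion: 15^{8} ≡ 1 (mod 17). Since this equals 1, 15 is a QR.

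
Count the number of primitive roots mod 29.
A prime p has φ(p-1) primitive roots; here φ(28) = 12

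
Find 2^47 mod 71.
By repeated squaring mod 71: 2^{1}≡2, 2^{2}≡4, 2^{4}≡16, 2^{8}≡43, 2^{16}≡3, 2^{32}≡9. Then 2^{47} = 2^{32+8+4+2+1} ≡ 9 × 43 × 16 × 4 × 2 ≡ 49 mod 71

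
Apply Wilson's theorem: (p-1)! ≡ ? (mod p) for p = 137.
By Wilson's theorem, (136)! ≡ -1 ≡ 136 (mod 137)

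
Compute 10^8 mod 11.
By repeated squaring mod 11: 10^{1}≡10, 10^{2}≡1, 10^{4}≡1, 10^{8}≡1. So 10^{8} ≡ 1 mod 11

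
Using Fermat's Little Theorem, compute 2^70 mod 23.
By Fermat: 2^{22} ≡ 1 mod 23. 70 = 3×22 + 4. So 2^{70} ≡ 2^{4} ≡ 16 mod 23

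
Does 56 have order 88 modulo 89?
ord_89(56) divides 88. For each prime q|88: 56^{44}≡88, 56^{8}≡16, none ≡ 1. So 56 has order 88 and is a primitive root mod 89.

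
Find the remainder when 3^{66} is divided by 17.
By Fermat: 3^{16} ≡ 1 mod 17. 66 = 4×16 + 2. So 3^{66} ≡ 3^{2} ≡ 9 mod 17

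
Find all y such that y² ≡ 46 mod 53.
The square roots of 46 mod 53 are 24 and 29. Verify: 24² = 576 ≡ 46 mod 53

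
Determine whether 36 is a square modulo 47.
By Euler's criterion: 36^{23} ≡ 1 (mod 47). Since this equals 1, 36 is a QR.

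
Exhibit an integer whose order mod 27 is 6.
8 has order 6 mod 27 since 8^{6} ≡ 1 (mod 27) and no smaller power works.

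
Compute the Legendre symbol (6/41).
(6/41) = 6^{20} mod 41 = -1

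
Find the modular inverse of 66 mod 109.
Since 109 is prime, by Fermat 66^(-1) ≡ 66^{107} ≡ 38 mod 109. Verify: 66 × 38 = 2508 ≡ 1 mod 109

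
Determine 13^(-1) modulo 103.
Since 103 is prime, by Fermat 13^(-1) ≡ 13^{101} ≡ 8 (mod 103). Verify: 13 × 8 = 104 ≡ 1 (mod 103)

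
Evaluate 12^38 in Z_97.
By repeated squaring mod 97: 12^{1}≡12, 12^{2}≡47, 12^{4}≡75, 12^{8}≡96, 12^{16}≡1, 12^{32}≡1. Then 12^{38} = 12^{32+4+2} ≡ 1 × 75 × 47 ≡ 33 mod 97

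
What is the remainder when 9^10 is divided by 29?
By repeated squaring (mod 29): 9^{1}≡9, 9^{2}≡23, 9^{4}≡7, 9^{8}≡20. Then 9^{10} = 9^{8+2} ≡ 20 × 23 ≡ 25 (mod 29)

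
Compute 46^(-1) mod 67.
Since 67 is prime, by Fermat 46^(-1) ≡ 46^{65} ≡ 51 mod 67. Verify: 46 × 51 = 2346 ≡ 1 mod 67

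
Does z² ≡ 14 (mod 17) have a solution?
By Euler's criterion: 14^{8} ≡ 16 (mod 17). Since this equals -1 (≡ 16), 14 is not a QR.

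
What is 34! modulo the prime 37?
(36)! = (34)! × (35) × (36) ≡ -1 (mod 37). So (34)! ≡ -1 × [(36)(35)]^(-1) ≡ 18 (mod 37)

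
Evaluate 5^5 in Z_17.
By repeated squaring (mod 17): 5^{1}≡5, 5^{2}≡8, 5^{4}≡13. Then 5^{5} = 5^{4+1} ≡ 13 × 5 ≡ 14 (mod 17)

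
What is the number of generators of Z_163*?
There are φ(163-1) = φ(162) = 54 primitive roots modulo 163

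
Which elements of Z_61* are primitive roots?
There are φ(60) = 16 primitive roots mod 61: {2, 6, 7, 10, 17, 18, 26, 30, 31, 35, 43, 44, 51, 54, 55, 59}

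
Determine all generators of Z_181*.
There are φ(180) = 48 primitive roots mod 181: {2, 10, 18, 21, 23, 24, 28, 41, 47, 50, 53, 54, 57, 58, 63, 66, 69, 76, 77, 78, 83, 84, 85, 90, 91, 96, 97, 98, 103, 104, 105, 112, 115, 118, 123, 124, 127, 128, 131, 134, 140, 153, 157, 158, 160, 163, 171, 179}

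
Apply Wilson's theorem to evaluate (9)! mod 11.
(10)! = (9)! × (10) ≡ -1 (mod 11). So (9)! ≡ -1 × (10)^(-1) ≡ (-1)×(-1) = 1 (mod 11)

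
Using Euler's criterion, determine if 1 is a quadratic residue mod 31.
By Euler's criterion: 1^{15} ≡ 1 mod 31. Since this equals 1, 1 is a QR.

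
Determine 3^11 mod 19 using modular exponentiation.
By repeated squaring mod 19: 3^{1}≡3, 3^{2}≡9, 3^{4}≡5, 3^{8}≡6. Then 3^{11} = 3^{8+2+1} ≡ 6 × 9 × 3 ≡ 10 mod 19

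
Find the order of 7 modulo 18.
Powers of 7 mod 18: 7^1≡7, 7^2≡13, 7^3≡1. ord_18(7) = 3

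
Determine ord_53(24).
Powers of 24 mod 53: 24^1≡24, 24^2≡46, 24^3≡44, 24^4≡49, 24^5≡10, 24^6≡28, 24^7≡36, 24^8≡16, 24^9≡13, 24^10≡47, 24^11≡15, 24^12≡42, 24^13≡1. So the order of 24 is 13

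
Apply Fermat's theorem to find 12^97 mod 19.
By Fermat: 12^{18} ≡ 1 mod 19. 97 = 5×18 + 7. So 12^{97} ≡ 12^{7} ≡ 12 mod 19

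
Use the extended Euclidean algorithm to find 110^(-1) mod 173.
Extended GCD: 110(-11) + 173(7) = 1. So 110^(-1) ≡ -11 ≡ 162 mod 173. Verify: 110 × 162 = 17820 ≡ 1 mod 173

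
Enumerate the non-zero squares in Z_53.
Squares in Z_53*: {1, 4, 6, 7, 9, 10, 11, 13, 15, 16, 17, 24, 25, 28, 29, 36, 37, 38, 40, 42, 43, 44, 46, 47, 49, 52}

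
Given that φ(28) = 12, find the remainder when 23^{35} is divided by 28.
By Euler: 23^{12} ≡ 1 mod 28 since gcd(23, 28) = 1. 35 = 2×12 + 11. So 23^{35} ≡ 23^{11} ≡ 11 mod 28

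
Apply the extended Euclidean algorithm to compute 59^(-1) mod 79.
Extended GCD: 59(-4) + 79(3) = 1. So 59^(-1) ≡ -4 ≡ 75 mod 79. Verify: 59 × 75 = 4425 ≡ 1 mod 79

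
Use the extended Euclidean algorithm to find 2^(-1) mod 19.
Extended GCD: 2(-9) + 19(1) = 1. So 2^(-1) ≡ -9 ≡ 10 (mod 19). Verify: 2 × 10 = 20 ≡ 1 (mod 19)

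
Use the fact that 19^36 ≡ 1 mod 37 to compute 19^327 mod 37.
By Fermat: 19^{36} ≡ 1 mod 37. 327 ≡ 3 mod 36. So 19^{327} ≡ 19^{3} ≡ 14 mod 37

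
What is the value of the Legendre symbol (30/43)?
(30/43) = 30^{21} mod 43 = -1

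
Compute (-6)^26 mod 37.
By repeated squaring (mod 37): (-6)^{1}≡31, (-6)^{2}≡36, (-6)^{4}≡1, (-6)^{8}≡1, (-6)^{16}≡1. Then (-6)^{26} = (-6)^{16+8+2} ≡ 1 × 1 × 36 ≡ 36 (mod 37)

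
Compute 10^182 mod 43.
Using Fermat: 10^{42} ≡ 1 mod 43. 182 ≡ 14 mod 42. So 10^{182} ≡ 10^{14} ≡ 36 mod 43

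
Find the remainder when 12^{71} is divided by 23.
By Fermat: 12^{22} ≡ 1 mod 23. 71 = 3×22 + 5. So 12^{71} ≡ 12^{5} ≡ 18 mod 23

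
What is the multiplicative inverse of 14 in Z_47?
Since 47 is prime, by Fermat 14^(-1) ≡ 14^{45} ≡ 37 mod 47. Verify: 14 × 37 = 518 ≡ 1 mod 47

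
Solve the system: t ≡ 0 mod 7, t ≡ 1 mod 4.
M = 7 × 4 = 28. M₁ = 4, y₁ ≡ 2 mod 7. M₂ = 7, y₂ ≡ 3 mod 4. t = 0×4×2 + 1×7×3 ≡ 21 mod 28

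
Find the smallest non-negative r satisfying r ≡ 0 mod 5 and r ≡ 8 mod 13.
M = 5 × 13 = 65. M₁ = 13, y₁ ≡ 2 mod 5. M₂ = 5, y₂ ≡ 8 mod 13. r = 0×13×2 + 8×5×8 ≡ 60 mod 65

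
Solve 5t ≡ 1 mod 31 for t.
Since 31 is prime, by Fermat 5^(-1) ≡ 5^{29} ≡ 25 mod 31. Verify: 5 × 25 = 125 ≡ 1 mod 31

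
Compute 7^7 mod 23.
By repeated squaring (mod 23): 7^{1}≡7, 7^{2}≡3, 7^{4}≡9. Then 7^{7} = 7^{4+2+1} ≡ 9 × 3 × 7 ≡ 5 (mod 23)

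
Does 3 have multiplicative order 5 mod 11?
Powers of 3 mod 11: 3^1≡3, 3^2≡9, 3^3≡5, 3^4≡4, 3^5≡1. First k with 3^k≡1 is k=5. Yes, ord_11(3) = 5.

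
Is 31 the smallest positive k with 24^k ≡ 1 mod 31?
Powers of 24 mod 31: 24^1≡24, 24^2≡18, 24^3≡29, 24^4≡14, 24^5≡26, 24^6≡4, 24^7≡3, 24^8≡10, 24^9≡23, 24^10≡25, 24^11≡11, 24^12≡16, 24^13≡12, 24^14≡9, 24^15≡30, 24^16≡7, 24^17≡13, 24^18≡2, 24^19≡17, 24^20≡5, 24^21≡27, 24^22≡28, 24^23≡21, 24^24≡8, 24^25≡6, 24^26≡20, 24^27≡15, 24^28≡19, 24^29≡22, 24^30≡1. Already 24^30≡1, so the order is 30 < 31. No, the actual order is 30.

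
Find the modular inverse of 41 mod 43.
Since 43 is prime, by Fermat 41^(-1) ≡ 41^{41} ≡ 21 (mod 43). Verify: 41 × 21 = 861 ≡ 1 (mod 43)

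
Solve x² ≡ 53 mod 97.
The square roots of 53 mod 97 are 76 and 21. Verify: 76² = 5776 ≡ 53 mod 97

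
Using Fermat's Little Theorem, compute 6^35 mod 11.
By Fermat: 6^{10} ≡ 1 mod 11. 35 = 3×10 + 5. So 6^{35} ≡ 6^{5} ≡ 10 mod 11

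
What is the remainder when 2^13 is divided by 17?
By repeated squaring mod 17: 2^{1}≡2, 2^{2}≡4, 2^{4}≡16, 2^{8}≡1. Then 2^{13} = 2^{8+4+1} ≡ 1 × 16 × 2 ≡ 15 mod 17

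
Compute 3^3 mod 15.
3^{3} = 27 ≡ 12 mod 15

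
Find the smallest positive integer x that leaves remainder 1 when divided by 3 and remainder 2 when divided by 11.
M = 3 × 11 = 33. M₁ = 11, y₁ ≡ 2 mod 3. M₂ = 3, y₂ ≡ 4 mod 11. x = 1×11×2 + 2×3×4 ≡ 13 mod 33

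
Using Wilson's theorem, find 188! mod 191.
(190)! = (188)! × (189) × (190) ≡ -1 mod 191. So (188)! ≡ -1 × [(190)(189)]^(-1) ≡ 95 mod 191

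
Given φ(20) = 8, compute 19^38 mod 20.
By Euler: 19^{8} ≡ 1 mod 20 since gcd(19, 20) = 1. 38 = 4×8 + 6. So 19^{38} ≡ 19^{6} ≡ 1 mod 20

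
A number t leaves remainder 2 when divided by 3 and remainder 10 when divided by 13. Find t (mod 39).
M = 3 × 13 = 39. M₁ = 13, y₁ ≡ 1 (mod 3). M₂ = 3, y₂ ≡ 9 (mod 13). t = 2×13×1 + 10×3×9 ≡ 23 (mod 39)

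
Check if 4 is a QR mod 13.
By Euler's criterion: 4^{6} ≡ 1 mod 13. Since this equals 1, 4 is a QR.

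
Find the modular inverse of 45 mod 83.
Since 83 is prime, by Fermat 45^(-1) ≡ 45^{81} ≡ 24 (mod 83). Verify: 45 × 24 = 1080 ≡ 1 (mod 83)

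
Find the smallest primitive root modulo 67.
g = 2. Powers: [2, 4, 8, 16, 32, 64, ...] generates all 66 non-zero residues.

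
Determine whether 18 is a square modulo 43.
By Euler's criterion: 18^{21} ≡ 42 (mod 43). Since this equals -1 (≡ 42), 18 is not a QR.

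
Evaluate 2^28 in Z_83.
By repeated squaring (mod 83): 2^{1}≡2, 2^{2}≡4, 2^{4}≡16, 2^{8}≡7, 2^{16}≡49. Then 2^{28} = 2^{16+8+4} ≡ 49 × 7 × 16 ≡ 10 (mod 83)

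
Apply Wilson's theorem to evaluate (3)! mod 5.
(4)! = (3)! × (4) ≡ -1 mod 5. So (3)! ≡ -1 × (4)^(-1) ≡ (-1)×(-1) = 1 mod 5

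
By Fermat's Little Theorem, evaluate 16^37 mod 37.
By Fermat: 16^{36} ≡ 1 (mod 37). So 16^{37} = 16^{36} · 16^{1} ≡ 16^{1} ≡ 16 (mod 37)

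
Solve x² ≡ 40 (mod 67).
The square roots of 40 mod 67 are 24 and 43. Verify: 24² = 576 ≡ 40 (mod 67)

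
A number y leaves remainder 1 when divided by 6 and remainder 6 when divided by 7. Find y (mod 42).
M = 6 × 7 = 42. M₁ = 7, y₁ ≡ 1 (mod 6). M₂ = 6, y₂ ≡ 6 (mod 7). y = 1×7×1 + 6×6×6 ≡ 13 (mod 42)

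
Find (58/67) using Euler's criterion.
(58/67) = 58^{33} mod 67 = -1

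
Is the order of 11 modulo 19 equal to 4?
Powers of 11 mod 19: 11^1≡11, 11^2≡7, 11^3≡1. Already 11^3≡1, so the order is 3 < 4. No, the actual order is 3.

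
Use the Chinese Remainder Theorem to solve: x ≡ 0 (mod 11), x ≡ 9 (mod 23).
M = 11 × 23 = 253. M₁ = 23, y₁ ≡ 1 (mod 11). M₂ = 11, y₂ ≡ 21 (mod 23). x = 0×23×1 + 9×11×21 ≡ 55 (mod 253)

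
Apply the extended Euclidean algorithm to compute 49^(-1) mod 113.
Extended GCD: 49(30) + 113(-13) = 1. So 49^(-1) ≡ 30 mod 113. Verify: 49 × 30 = 1470 ≡ 1 mod 113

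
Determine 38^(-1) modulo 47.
Since 47 is prime, by Fermat 38^(-1) ≡ 38^{45} ≡ 26 (mod 47). Verify: 38 × 26 = 988 ≡ 1 (mod 47)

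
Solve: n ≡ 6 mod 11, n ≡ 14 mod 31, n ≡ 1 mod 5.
M = 11 × 31 × 5 = 1705. M₁ = 155, y₁ ≡ 1 mod 11. M₂ = 55, y₂ ≡ 22 mod 31. M₃ = 341, y₃ ≡ 1 mod 5. n = 6×155×1 + 14×55×22 + 1×341×1 ≡ 1161 mod 1705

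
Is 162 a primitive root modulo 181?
162^{4} ≡ 1 mod 181 and 4 < 180, so ord_181(162) = 4 ≠ 180 and 162 is not a primitive root.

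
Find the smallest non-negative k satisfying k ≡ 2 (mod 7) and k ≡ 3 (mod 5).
M = 7 × 5 = 35. M₁ = 5, y₁ ≡ 3 (mod 7). M₂ = 7, y₂ ≡ 3 (mod 5). k = 2×5×3 + 3×7×3 ≡ 23 (mod 35)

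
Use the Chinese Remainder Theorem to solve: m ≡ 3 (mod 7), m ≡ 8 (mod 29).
M = 7 × 29 = 203. M₁ = 29, y₁ ≡ 1 (mod 7). M₂ = 7, y₂ ≡ 25 (mod 29). m = 3×29×1 + 8×7×25 ≡ 66 (mod 203)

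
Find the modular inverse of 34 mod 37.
Since 37 is prime, by Fermat 34^(-1) ≡ 34^{35} ≡ 12 mod 37. Verify: 34 × 12 = 408 ≡ 1 mod 37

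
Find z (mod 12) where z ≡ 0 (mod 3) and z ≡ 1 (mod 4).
M = 3 × 4 = 12. M₁ = 4, y₁ ≡ 1 (mod 3). M₂ = 3, y₂ ≡ 3 (mod 4). z = 0×4×1 + 1×3×3 ≡ 9 (mod 12)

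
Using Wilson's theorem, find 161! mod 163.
(162)! = (161)! × (162) ≡ -1 (mod 163). So (161)! ≡ -1 × (162)^(-1) ≡ (-1)×(-1) = 1 (mod 163)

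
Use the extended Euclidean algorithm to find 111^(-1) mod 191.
Extended GCD: 111(74) + 191(-43) = 1. So 111^(-1) ≡ 74 mod 191. Verify: 111 × 74 = 8214 ≡ 1 mod 191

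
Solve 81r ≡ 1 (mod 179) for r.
Since 179 is prime, by Fermat 81^(-1) ≡ 81^{177} ≡ 42 (mod 179). Verify: 81 × 42 = 3402 ≡ 1 (mod 179)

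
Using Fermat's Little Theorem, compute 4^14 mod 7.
By Fermat: 4^{6} ≡ 1 mod 7. 14 = 2×6 + 2. So 4^{14} ≡ 4^{2} ≡ 2 mod 7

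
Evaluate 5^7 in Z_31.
By repeated squaring mod 31: 5^{1}≡5, 5^{2}≡25, 5^{4}≡5. Then 5^{7} = 5^{4+2+1} ≡ 5 × 25 × 5 ≡ 5 mod 31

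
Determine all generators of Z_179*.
There are φ(178) = 88 primitive roots mod 179: {2, 6, 7, 8, 10, 11, 18, 21, 23, 24, 26, 28, 30, 32, 33, 34, 35, 37, 38, 40, 41, 44, 50, 53, 54, 55, 58, 62, 63, 69, 71, 72, 73, 78, 79, 84, 86, 90, 91, 92, 94, 96, 97, 98, 99, 102, 103, 104, 105, 109, 111, 112, 113, 114, 115, 118, 119, 120, 122, 123, 127, 128, 130, 131, 132, 133, 134, 136, 137, 140, 143, 148, 150, 152, 154, 157, 159, 160, 162, 163, 164, 165, 166, 167, 170, 174, 175, 176}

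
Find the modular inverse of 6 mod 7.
Since 7 is prime, by Fermat 6^(-1) ≡ 6^{5} ≡ 6 mod 7. Verify: 6 × 6 = 36 ≡ 1 mod 7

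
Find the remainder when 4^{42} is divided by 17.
By Fermat: 4^{16} ≡ 1 mod 17. 42 = 2×16 + 10. So 4^{42} ≡ 4^{10} ≡ 16 mod 17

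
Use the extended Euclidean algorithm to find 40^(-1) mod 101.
Extended GCD: 40(48) + 101(-19) = 1. So 40^(-1) ≡ 48 mod 101. Verify: 40 × 48 = 1920 ≡ 1 mod 101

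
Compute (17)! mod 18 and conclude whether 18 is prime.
(17)! mod 18 = 0. Since 0 ≢ -1 (mod 18), 18 is not prime.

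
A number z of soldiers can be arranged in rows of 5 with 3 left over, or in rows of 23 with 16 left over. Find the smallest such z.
M = 5 × 23 = 115. M₁ = 23, y₁ ≡ 2 mod 5. M₂ = 5, y₂ ≡ 14 mod 23. z = 3×23×2 + 16×5×14 ≡ 108 mod 115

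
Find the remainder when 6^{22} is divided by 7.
By Fermat: 6^{6} ≡ 1 (mod 7). 22 = 3×6 + 4. So 6^{22} ≡ 6^{4} ≡ 1 (mod 7)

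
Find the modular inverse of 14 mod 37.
Since 37 is prime, by Fermat 14^(-1) ≡ 14^{35} ≡ 8 (mod 37). Verify: 14 × 8 = 112 ≡ 1 (mod 37)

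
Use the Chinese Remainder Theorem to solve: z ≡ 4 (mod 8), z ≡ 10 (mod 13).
M = 8 × 13 = 104. M₁ = 13, y₁ ≡ 5 (mod 8). M₂ = 8, y₂ ≡ 5 (mod 13). z = 4×13×5 + 10×8×5 ≡ 36 (mod 104)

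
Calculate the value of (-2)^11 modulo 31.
By repeated squaring mod 31: (-2)^{1}≡29, (-2)^{2}≡4, (-2)^{4}≡16, (-2)^{8}≡8. Then (-2)^{11} = (-2)^{8+2+1} ≡ 8 × 4 × 29 ≡ 29 mod 31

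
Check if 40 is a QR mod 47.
By Euler's criterion: 40^{23} ≡ 46 (mod 47). Since this equals -1 (≡ 46), 40 is not a QR.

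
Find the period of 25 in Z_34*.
Powers of 25 mod 34: 25^1≡25, 25^2≡13, 25^3≡19, 25^4≡33, 25^5≡9, 25^6≡21, 25^7≡15, 25^8≡1. Order = 8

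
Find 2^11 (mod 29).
By repeated squaring (mod 29): 2^{1}≡2, 2^{2}≡4, 2^{4}≡16, 2^{8}≡24. Then 2^{11} = 2^{8+2+1} ≡ 24 × 4 × 2 ≡ 18 (mod 29)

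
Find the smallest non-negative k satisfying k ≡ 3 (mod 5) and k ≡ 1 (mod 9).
M = 5 × 9 = 45. M₁ = 9, y₁ ≡ 4 (mod 5). M₂ = 5, y₂ ≡ 2 (mod 9). k = 3×9×4 + 1×5×2 ≡ 28 (mod 45)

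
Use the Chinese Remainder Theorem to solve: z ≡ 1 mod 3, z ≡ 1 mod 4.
M = 3 × 4 = 12. M₁ = 4, y₁ ≡ 1 mod 3. M₂ = 3, y₂ ≡ 3 mod 4. z = 1×4×1 + 1×3×3 ≡ 1 mod 12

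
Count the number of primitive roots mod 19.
Number of primitive roots mod 19 = φ(p-1) = φ(18) = 6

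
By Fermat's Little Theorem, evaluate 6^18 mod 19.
By Fermat's Little Theorem, 6^{18} ≡ 1 mod 19 since 19 is prime and gcd(6, 19) = 1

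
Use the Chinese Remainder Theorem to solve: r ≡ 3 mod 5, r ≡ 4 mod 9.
M = 5 × 9 = 45. M₁ = 9, y₁ ≡ 4 mod 5. M₂ = 5, y₂ ≡ 2 mod 9. r = 3×9×4 + 4×5×2 ≡ 13 mod 45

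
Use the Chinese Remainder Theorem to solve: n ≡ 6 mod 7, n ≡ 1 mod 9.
M = 7 × 9 = 63. M₁ = 9, y₁ ≡ 4 mod 7. M₂ = 7, y₂ ≡ 4 mod 9. n = 6×9×4 + 1×7×4 ≡ 55 mod 63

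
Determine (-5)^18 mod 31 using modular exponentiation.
By repeated squaring mod 31: (-5)^{1}≡26, (-5)^{2}≡25, (-5)^{4}≡5, (-5)^{8}≡25, (-5)^{16}≡5. Then (-5)^{18} = (-5)^{16+2} ≡ 5 × 25 ≡ 1 mod 31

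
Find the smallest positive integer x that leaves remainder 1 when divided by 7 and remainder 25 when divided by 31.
M = 7 × 31 = 217. M₁ = 31, y₁ ≡ 5 mod 7. M₂ = 7, y₂ ≡ 9 mod 31. x = 1×31×5 + 25×7×9 ≡ 211 mod 217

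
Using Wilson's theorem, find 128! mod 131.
(130)! = (128)! × (129) × (130) ≡ -1 (mod 131). So (128)! ≡ -1 × [(130)(129)]^(-1) ≡ 65 (mod 131)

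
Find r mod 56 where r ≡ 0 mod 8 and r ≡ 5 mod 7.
M = 8 × 7 = 56. M₁ = 7, y₁ ≡ 7 mod 8. M₂ = 8, y₂ ≡ 1 mod 7. r = 0×7×7 + 5×8×1 ≡ 40 mod 56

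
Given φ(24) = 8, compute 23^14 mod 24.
By Euler: 23^{8} ≡ 1 (mod 24) since gcd(23, 24) = 1. 14 = 1×8 + 6. So 23^{14} ≡ 23^{6} ≡ 1 (mod 24)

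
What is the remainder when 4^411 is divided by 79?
Using Fermat: 4^{78} ≡ 1 (mod 79). 411 ≡ 21 (mod 78). So 4^{411} ≡ 4^{21} ≡ 8 (mod 79)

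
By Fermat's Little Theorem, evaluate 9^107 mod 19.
By Fermat: 9^{18} ≡ 1 (mod 19). 107 = 5×18 + 17. So 9^{107} ≡ 9^{17} ≡ 17 (mod 19)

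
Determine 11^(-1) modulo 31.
Since 31 is prime, by Fermat 11^(-1) ≡ 11^{29} ≡ 17 (mod 31). Verify: 11 × 17 = 187 ≡ 1 (mod 31)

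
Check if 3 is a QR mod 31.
By Euler's criterion: 3^{15} ≡ 30 (mod 31). Since this equals -1 (≡ 30), 3 is not a QR.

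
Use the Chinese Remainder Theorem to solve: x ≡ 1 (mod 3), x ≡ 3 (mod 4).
M = 3 × 4 = 12. M₁ = 4, y₁ ≡ 1 (mod 3). M₂ = 3, y₂ ≡ 3 (mod 4). x = 1×4×1 + 3×3×3 ≡ 7 (mod 12)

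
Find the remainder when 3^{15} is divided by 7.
By Fermat: 3^{6} ≡ 1 (mod 7). 15 = 2×6 + 3. So 3^{15} ≡ 3^{3} ≡ 6 (mod 7)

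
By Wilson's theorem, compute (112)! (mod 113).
By Wilson's theorem, (112)! ≡ -1 ≡ 112 (mod 113)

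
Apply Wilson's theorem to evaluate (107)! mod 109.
(108)! = (107)! × (108) ≡ -1 (mod 109). So (107)! ≡ -1 × (108)^(-1) ≡ (-1)×(-1) = 1 (mod 109)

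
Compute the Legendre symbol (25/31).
(25/31) = 25^{15} mod 31 = 1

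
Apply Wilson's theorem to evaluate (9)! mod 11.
(10)! = (9)! × (10) ≡ -1 mod 11. So (9)! ≡ -1 × (10)^(-1) ≡ (-1)×(-1) = 1 mod 11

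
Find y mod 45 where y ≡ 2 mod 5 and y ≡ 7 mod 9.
M = 5 × 9 = 45. M₁ = 9, y₁ ≡ 4 mod 5. M₂ = 5, y₂ ≡ 2 mod 9. y = 2×9×4 + 7×5×2 ≡ 7 mod 45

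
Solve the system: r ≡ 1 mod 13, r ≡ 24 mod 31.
M = 13 × 31 = 403. M₁ = 31, y₁ ≡ 8 mod 13. M₂ = 13, y₂ ≡ 12 mod 31. r = 1×31×8 + 24×13×12 ≡ 365 mod 403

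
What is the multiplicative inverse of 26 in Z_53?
Since 53 is prime, by Fermat 26^(-1) ≡ 26^{51} ≡ 51 (mod 53). Verify: 26 × 51 = 1326 ≡ 1 (mod 53)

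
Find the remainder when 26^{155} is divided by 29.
By Fermat: 26^{28} ≡ 1 mod 29. 155 = 5×28 + 15. So 26^{155} ≡ 26^{15} ≡ 3 mod 29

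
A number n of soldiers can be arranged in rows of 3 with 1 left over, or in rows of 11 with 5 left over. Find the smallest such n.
M = 3 × 11 = 33. M₁ = 11, y₁ ≡ 2 (mod 3). M₂ = 3, y₂ ≡ 4 (mod 11). n = 1×11×2 + 5×3×4 ≡ 16 (mod 33)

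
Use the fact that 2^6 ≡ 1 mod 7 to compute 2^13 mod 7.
By Fermat: 2^{6} ≡ 1 mod 7. 13 = 2×6 + 1. So 2^{13} ≡ 2^{1} ≡ 2 mod 7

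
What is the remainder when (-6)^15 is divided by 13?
Using Fermat: (-6)^{12} ≡ 1 (mod 13). 15 ≡ 3 (mod 12). So (-6)^{15} ≡ (-6)^{3} ≡ 5 (mod 13)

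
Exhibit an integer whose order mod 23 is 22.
5 has order 22 mod 23 since 5^{22} ≡ 1 mod 23 and no smaller power works.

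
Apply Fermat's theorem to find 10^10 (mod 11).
By Fermat's Little Theorem, 10^{10} ≡ 1 (mod 11) since 11 is prime and gcd(10, 11) = 1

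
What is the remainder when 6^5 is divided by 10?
By repeated squaring mod 10: 6^{1}≡6, 6^{2}≡6, 6^{4}≡6. Then 6^{5} = 6^{4+1} ≡ 6 × 6 ≡ 6 mod 10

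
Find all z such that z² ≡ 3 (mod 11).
The square roots of 3 mod 11 are 5 and 6. Verify: 5² = 25 ≡ 3 (mod 11)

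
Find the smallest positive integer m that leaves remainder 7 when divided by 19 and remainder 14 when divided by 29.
M = 19 × 29 = 551. M₁ = 29, y₁ ≡ 2 (mod 19). M₂ = 19, y₂ ≡ 26 (mod 29). m = 7×29×2 + 14×19×26 ≡ 159 (mod 551)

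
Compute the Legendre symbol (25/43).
(25/43) = 25^{21} mod 43 = 1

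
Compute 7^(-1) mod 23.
Since 23 is prime, by Fermat 7^(-1) ≡ 7^{21} ≡ 10 mod 23. Verify: 7 × 10 = 70 ≡ 1 mod 23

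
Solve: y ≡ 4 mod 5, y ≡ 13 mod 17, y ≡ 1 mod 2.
M = 5 × 17 × 2 = 170. M₁ = 34, y₁ ≡ 4 mod 5. M₂ = 10, y₂ ≡ 12 mod 17. M₃ = 85, y₃ ≡ 1 mod 2. y = 4×34×4 + 13×10×12 + 1×85×1 ≡ 149 mod 170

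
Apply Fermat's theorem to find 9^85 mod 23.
By Fermat: 9^{22} ≡ 1 mod 23. 85 = 3×22 + 19. So 9^{85} ≡ 9^{19} ≡ 13 mod 23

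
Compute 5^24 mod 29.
By repeated squaring (mod 29): 5^{1}≡5, 5^{2}≡25, 5^{4}≡16, 5^{8}≡24, 5^{16}≡25. Then 5^{24} = 5^{16+8} ≡ 25 × 24 ≡ 20 (mod 29)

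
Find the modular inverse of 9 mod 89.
Since 89 is prime, by Fermat 9^(-1) ≡ 9^{87} ≡ 10 mod 89. Verify: 9 × 10 = 90 ≡ 1 mod 89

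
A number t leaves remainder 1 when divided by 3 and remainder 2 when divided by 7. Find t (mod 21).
M = 3 × 7 = 21. M₁ = 7, y₁ ≡ 1 (mod 3). M₂ = 3, y₂ ≡ 5 (mod 7). t = 1×7×1 + 2×3×5 ≡ 16 (mod 21)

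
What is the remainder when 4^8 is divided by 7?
Using Fermat: 4^{6} ≡ 1 mod 7. 8 ≡ 2 mod 6. So 4^{8} ≡ 4^{2} ≡ 2 mod 7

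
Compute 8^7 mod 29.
By repeated squaring (mod 29): 8^{1}≡8, 8^{2}≡6, 8^{4}≡7. Then 8^{7} = 8^{4+2+1} ≡ 7 × 6 × 8 ≡ 17 (mod 29)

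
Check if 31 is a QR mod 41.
By Euler's criterion: 31^{20} ≡ 1 mod 41. Since this equals 1, 31 is a QR.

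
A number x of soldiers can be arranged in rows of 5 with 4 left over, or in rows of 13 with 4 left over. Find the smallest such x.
M = 5 × 13 = 65. M₁ = 13, y₁ ≡ 2 mod 5. M₂ = 5, y₂ ≡ 8 mod 13. x = 4×13×2 + 4×5×8 ≡ 4 mod 65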